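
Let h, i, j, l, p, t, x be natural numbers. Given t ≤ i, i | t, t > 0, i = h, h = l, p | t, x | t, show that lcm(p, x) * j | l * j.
Because i | t and t > 0, i ≤ t. Since t ≤ i, t = i. Since i = h, t = h. Since h = l, t = l. Since p | t and x | t, lcm(p, x) | t. Because t = l, lcm(p, x) | l. Then lcm(p, x) * j | l * j.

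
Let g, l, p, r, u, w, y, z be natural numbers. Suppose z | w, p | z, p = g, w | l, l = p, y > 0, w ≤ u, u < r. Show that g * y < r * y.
From l = p and w | l, w | p. Since p | z and z | w, p | w. Because w | p, w = p. Since p = g, w = g. Since w ≤ u and u < r, w < r. Since w = g, g < r. y > 0, so g * y < r * y.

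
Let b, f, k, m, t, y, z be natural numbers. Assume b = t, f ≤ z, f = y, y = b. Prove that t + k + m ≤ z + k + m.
f = y and y = b, hence f = b. Since b = t, f = t. f ≤ z, so t ≤ z. Then t + k ≤ z + k. Then t + k + m ≤ z + k + m.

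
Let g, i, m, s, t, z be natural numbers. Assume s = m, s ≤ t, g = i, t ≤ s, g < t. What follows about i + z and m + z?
i + z < m + z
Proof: t ≤ s and s ≤ t, thus t = s. s = m, so t = m. g < t, so g < m. From g = i, i < m. Then i + z < m + z.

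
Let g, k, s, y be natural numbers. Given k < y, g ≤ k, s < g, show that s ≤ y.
From g ≤ k and k < y, g < y. s < g, so s < y. Then s ≤ y.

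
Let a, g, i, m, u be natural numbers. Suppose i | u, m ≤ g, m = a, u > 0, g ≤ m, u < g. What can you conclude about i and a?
i < a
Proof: Because g ≤ m and m ≤ g, g = m. m = a, so g = a. i | u and u > 0, hence i ≤ u. u < g, so i < g. Since g = a, i < a.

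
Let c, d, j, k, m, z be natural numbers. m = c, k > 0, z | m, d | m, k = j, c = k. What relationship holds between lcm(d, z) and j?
lcm(d, z) ≤ j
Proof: Because m = c and c = k, m = k. d | m and z | m, therefore lcm(d, z) | m. From m = k, lcm(d, z) | k. Because k > 0, lcm(d, z) ≤ k. k = j, so lcm(d, z) ≤ j.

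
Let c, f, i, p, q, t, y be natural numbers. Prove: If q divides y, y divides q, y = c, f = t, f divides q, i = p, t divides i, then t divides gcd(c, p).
q divides y and y divides q, hence q = y. y = c, so q = c. From f = t and f divides q, t divides q. Since q = c, t divides c. Since i = p and t divides i, t divides p. t divides c, so t divides gcd(c, p).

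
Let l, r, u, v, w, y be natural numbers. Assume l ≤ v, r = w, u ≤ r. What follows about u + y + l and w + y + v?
u + y + l ≤ w + y + v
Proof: Since r = w and u ≤ r, u ≤ w. Then u + y ≤ w + y. Since l ≤ v, u + y + l ≤ w + y + v.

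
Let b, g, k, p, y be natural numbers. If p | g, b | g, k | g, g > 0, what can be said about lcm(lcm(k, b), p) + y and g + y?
lcm(lcm(k, b), p) + y ≤ g + y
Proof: k | g and b | g, thus lcm(k, b) | g. p | g, so lcm(lcm(k, b), p) | g. Since g > 0, lcm(lcm(k, b), p) ≤ g. Then lcm(lcm(k, b), p) + y ≤ g + y.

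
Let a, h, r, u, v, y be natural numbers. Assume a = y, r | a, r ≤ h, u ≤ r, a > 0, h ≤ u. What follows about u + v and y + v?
u + v ≤ y + v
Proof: r ≤ h and h ≤ u, so r ≤ u. u ≤ r, so r = u. From r | a and a > 0, r ≤ a. Since a = y, r ≤ y. Because r = u, u ≤ y. Then u + v ≤ y + v.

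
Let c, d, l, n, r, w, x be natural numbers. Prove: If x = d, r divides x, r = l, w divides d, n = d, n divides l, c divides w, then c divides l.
Since n = d and n divides l, d divides l. Since x = d and r divides x, r divides d. Since r = l, l divides d. d divides l, so d = l. c divides w and w divides d, hence c divides d. Since d = l, c divides l.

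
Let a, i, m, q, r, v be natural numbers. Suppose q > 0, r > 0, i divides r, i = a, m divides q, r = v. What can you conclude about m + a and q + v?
m + a ≤ q + v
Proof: From m divides q and q > 0, m ≤ q. i = a and i divides r, thus a divides r. Since r > 0, a ≤ r. r = v, so a ≤ v. Since m ≤ q, m + a ≤ q + v.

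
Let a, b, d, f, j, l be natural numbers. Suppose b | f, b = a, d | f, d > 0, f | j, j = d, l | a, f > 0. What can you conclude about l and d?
l ≤ d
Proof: Because j = d and f | j, f | d. d > 0, so f ≤ d. d | f and f > 0, hence d ≤ f. f ≤ d, so f = d. From b = a and b | f, a | f. l | a, so l | f. Since f > 0, l ≤ f. f = d, so l ≤ d.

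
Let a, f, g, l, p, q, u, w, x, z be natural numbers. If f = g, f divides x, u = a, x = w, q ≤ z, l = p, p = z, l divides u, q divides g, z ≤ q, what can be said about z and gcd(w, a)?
z divides gcd(w, a)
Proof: Because q ≤ z and z ≤ q, q = z. Since f = g and f divides x, g divides x. Since q divides g, q divides x. q = z, so z divides x. x = w, so z divides w. l = p and p = z, therefore l = z. u = a and l divides u, therefore l divides a. l = z, so z divides a. z divides w, so z divides gcd(w, a).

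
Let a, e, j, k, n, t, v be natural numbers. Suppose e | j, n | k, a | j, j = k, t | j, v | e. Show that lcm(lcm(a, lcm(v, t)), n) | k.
Since v | e and e | j, v | j. Since t | j, lcm(v, t) | j. From a | j, lcm(a, lcm(v, t)) | j. Because j = k, lcm(a, lcm(v, t)) | k. n | k, so lcm(lcm(a, lcm(v, t)), n) | k.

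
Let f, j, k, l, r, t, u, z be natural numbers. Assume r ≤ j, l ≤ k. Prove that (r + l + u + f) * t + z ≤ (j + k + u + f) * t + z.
r ≤ j and l ≤ k, hence r + l ≤ j + k. Then r + l + u ≤ j + k + u. Then r + l + u + f ≤ j + k + u + f. Then (r + l + u + f) * t ≤ (j + k + u + f) * t. Then (r + l + u + f) * t + z ≤ (j + k + u + f) * t + z.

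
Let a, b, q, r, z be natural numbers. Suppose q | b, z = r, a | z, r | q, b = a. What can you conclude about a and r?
a = r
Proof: Because z = r and a | z, a | r. Because b = a and q | b, q | a. r | q, so r | a. From a | r, a = r.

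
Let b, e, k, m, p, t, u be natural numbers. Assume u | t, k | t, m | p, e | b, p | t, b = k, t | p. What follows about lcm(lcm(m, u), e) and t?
lcm(lcm(m, u), e) | t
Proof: Because p | t and t | p, p = t. m | p, so m | t. u | t, so lcm(m, u) | t. From b = k and e | b, e | k. Because k | t, e | t. Since lcm(m, u) | t, lcm(lcm(m, u), e) | t.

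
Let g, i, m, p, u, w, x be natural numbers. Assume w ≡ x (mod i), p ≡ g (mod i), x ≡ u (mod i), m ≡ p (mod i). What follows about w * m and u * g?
w * m ≡ u * g (mod i)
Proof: w ≡ x (mod i) and x ≡ u (mod i), so w ≡ u (mod i). Since m ≡ p (mod i) and p ≡ g (mod i), m ≡ g (mod i). Since w ≡ u (mod i), w * m ≡ u * g (mod i).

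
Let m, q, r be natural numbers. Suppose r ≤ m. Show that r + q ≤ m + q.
r ≤ m. By adding to both sides, r + q ≤ m + q.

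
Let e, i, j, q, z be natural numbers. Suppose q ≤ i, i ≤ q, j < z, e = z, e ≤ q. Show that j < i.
q ≤ i and i ≤ q, so q = i. Because e = z and e ≤ q, z ≤ q. j < z, so j < q. Because q = i, j < i.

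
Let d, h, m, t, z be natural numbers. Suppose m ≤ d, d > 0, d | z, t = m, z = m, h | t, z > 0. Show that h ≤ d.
d | z and z > 0, therefore d ≤ z. z = m, so d ≤ m. m ≤ d, so m = d. From t = m and h | t, h | m. m = d, so h | d. d > 0, so h ≤ d.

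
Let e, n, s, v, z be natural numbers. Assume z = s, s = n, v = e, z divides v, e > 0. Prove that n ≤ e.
z = s and s = n, hence z = n. From v = e and z divides v, z divides e. e > 0, so z ≤ e. z = n, so n ≤ e.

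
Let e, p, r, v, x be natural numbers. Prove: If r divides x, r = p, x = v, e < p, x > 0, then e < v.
r = p and r divides x, thus p divides x. x > 0, so p ≤ x. From e < p, e < x. x = v, so e < v.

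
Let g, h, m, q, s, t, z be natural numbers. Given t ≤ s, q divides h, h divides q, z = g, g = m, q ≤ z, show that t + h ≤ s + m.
q divides h and h divides q, thus q = h. Since z = g and g = m, z = m. Since q ≤ z, q ≤ m. Since q = h, h ≤ m. t ≤ s, so t + h ≤ s + m.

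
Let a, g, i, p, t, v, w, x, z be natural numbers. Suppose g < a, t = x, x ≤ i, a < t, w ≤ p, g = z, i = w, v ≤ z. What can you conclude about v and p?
v < p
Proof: From g = z and g < a, z < a. Since a < t, z < t. Because v ≤ z, v < t. Because t = x, v < x. i = w and x ≤ i, thus x ≤ w. v < x, so v < w. Since w ≤ p, v < p.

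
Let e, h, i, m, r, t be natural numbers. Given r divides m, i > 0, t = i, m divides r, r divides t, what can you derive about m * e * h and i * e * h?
m * e * h ≤ i * e * h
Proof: Because r divides m and m divides r, r = m. t = i and r divides t, thus r divides i. Because i > 0, r ≤ i. Since r = m, m ≤ i. By multiplying by a non-negative, m * e ≤ i * e. By multiplying by a non-negative, m * e * h ≤ i * e * h.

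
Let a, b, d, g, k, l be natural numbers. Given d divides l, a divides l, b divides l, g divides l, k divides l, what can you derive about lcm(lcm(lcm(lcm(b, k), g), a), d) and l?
lcm(lcm(lcm(lcm(b, k), g), a), d) divides l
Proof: b divides l and k divides l, so lcm(b, k) divides l. Since g divides l, lcm(lcm(b, k), g) divides l. From a divides l, lcm(lcm(lcm(b, k), g), a) divides l. d divides l, so lcm(lcm(lcm(lcm(b, k), g), a), d) divides l.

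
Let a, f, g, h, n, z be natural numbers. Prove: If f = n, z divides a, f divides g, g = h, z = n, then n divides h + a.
Since f = n and f divides g, n divides g. g = h, so n divides h. From z = n and z divides a, n divides a. n divides h, so n divides h + a.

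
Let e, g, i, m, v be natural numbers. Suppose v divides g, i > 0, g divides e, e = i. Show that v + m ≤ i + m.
Because e = i and g divides e, g divides i. v divides g, so v divides i. i > 0, so v ≤ i. Then v + m ≤ i + m.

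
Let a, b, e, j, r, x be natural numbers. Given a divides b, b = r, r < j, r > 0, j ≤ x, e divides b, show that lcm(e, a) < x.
e divides b and a divides b, thus lcm(e, a) divides b. b = r, so lcm(e, a) divides r. r > 0, so lcm(e, a) ≤ r. r < j and j ≤ x, thus r < x. Since lcm(e, a) ≤ r, lcm(e, a) < x.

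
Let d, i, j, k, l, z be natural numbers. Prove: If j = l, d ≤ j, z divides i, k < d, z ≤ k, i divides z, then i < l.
Since z divides i and i divides z, z = i. z ≤ k, so i ≤ k. k < d and d ≤ j, thus k < j. j = l, so k < l. i ≤ k, so i < l.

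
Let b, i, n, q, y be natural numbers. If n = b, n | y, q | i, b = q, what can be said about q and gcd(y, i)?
q | gcd(y, i)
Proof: n = b and n | y, hence b | y. Since b = q, q | y. Since q | i, q | gcd(y, i).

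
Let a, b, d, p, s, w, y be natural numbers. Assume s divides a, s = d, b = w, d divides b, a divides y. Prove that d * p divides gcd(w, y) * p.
From b = w and d divides b, d divides w. s divides a and a divides y, so s divides y. s = d, so d divides y. d divides w, so d divides gcd(w, y). Then d * p divides gcd(w, y) * p.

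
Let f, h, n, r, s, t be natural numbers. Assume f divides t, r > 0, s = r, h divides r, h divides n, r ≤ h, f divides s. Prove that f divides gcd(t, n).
Because s = r and f divides s, f divides r. From h divides r and r > 0, h ≤ r. From r ≤ h, h = r. h divides n, so r divides n. From f divides r, f divides n. From f divides t, f divides gcd(t, n).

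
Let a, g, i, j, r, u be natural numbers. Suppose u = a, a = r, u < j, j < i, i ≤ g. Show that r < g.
Since u = a and a = r, u = r. From u < j and j < i, u < i. Since u = r, r < i. Since i ≤ g, r < g.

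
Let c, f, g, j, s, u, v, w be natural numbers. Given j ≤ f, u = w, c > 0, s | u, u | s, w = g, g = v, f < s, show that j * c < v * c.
Since w = g and g = v, w = v. u = w, so u = v. s | u and u | s, so s = u. j ≤ f and f < s, thus j < s. Because s = u, j < u. u = v, so j < v. c > 0, so j * c < v * c.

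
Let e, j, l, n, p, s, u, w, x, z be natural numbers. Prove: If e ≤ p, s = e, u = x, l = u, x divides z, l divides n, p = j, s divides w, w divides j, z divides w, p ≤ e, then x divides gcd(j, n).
Since e ≤ p and p ≤ e, e = p. Since s = e, s = p. Since s divides w, p divides w. Because p = j, j divides w. w divides j, so w = j. x divides z and z divides w, thus x divides w. Since w = j, x divides j. l = u and u = x, so l = x. l divides n, so x divides n. x divides j, so x divides gcd(j, n).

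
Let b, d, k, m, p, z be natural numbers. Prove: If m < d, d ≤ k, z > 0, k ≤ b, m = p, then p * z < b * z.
From m = p and m < d, p < d. d ≤ k and k ≤ b, thus d ≤ b. From p < d, p < b. Since z > 0, by multiplying by a positive, p * z < b * z.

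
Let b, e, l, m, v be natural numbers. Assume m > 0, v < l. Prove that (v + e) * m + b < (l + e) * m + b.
v < l, hence v + e < l + e. Combined with m > 0, by multiplying by a positive, (v + e) * m < (l + e) * m. Then (v + e) * m + b < (l + e) * m + b.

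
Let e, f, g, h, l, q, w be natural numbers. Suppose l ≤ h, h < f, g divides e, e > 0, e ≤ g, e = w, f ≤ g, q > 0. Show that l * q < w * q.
Since l ≤ h and h < f, l < f. g divides e and e > 0, thus g ≤ e. Since e ≤ g, g = e. e = w, so g = w. Because f ≤ g, f ≤ w. Since l < f, l < w. Combining with q > 0, by multiplying by a positive, l * q < w * q.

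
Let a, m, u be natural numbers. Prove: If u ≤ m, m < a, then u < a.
u ≤ m and m < a. By transitivity, u < a.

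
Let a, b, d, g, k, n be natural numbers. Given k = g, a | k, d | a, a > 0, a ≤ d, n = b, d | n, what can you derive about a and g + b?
a | g + b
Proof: k = g and a | k, so a | g. d | a and a > 0, therefore d ≤ a. a ≤ d, so d = a. n = b and d | n, so d | b. d = a, so a | b. Since a | g, a | g + b.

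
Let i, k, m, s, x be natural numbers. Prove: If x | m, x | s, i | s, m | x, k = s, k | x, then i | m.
Because k = s and k | x, s | x. x | s, so s = x. x | m and m | x, so x = m. s = x, so s = m. i | s, so i | m.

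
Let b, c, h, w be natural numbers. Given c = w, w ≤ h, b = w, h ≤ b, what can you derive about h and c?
h = c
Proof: From b = w and h ≤ b, h ≤ w. w ≤ h, so w = h. Since c = w, c = h. Then h = c.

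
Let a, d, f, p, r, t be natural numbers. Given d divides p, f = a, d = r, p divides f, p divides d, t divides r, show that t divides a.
From p divides d and d divides p, p = d. d = r, so p = r. f = a and p divides f, thus p divides a. Since p = r, r divides a. t divides r, so t divides a.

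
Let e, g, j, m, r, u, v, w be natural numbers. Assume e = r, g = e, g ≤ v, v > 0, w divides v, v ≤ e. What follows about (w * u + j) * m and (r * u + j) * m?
(w * u + j) * m ≤ (r * u + j) * m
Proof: Because g = e and g ≤ v, e ≤ v. Since v ≤ e, v = e. From e = r, v = r. w divides v and v > 0, so w ≤ v. v = r, so w ≤ r. By multiplying by a non-negative, w * u ≤ r * u. Then w * u + j ≤ r * u + j. By multiplying by a non-negative, (w * u + j) * m ≤ (r * u + j) * m.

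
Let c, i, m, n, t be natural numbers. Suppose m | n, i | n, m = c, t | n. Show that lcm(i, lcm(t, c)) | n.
From m = c and m | n, c | n. t | n, so lcm(t, c) | n. Since i | n, lcm(i, lcm(t, c)) | n.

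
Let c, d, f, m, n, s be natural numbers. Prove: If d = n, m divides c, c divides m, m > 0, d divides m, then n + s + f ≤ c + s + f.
m divides c and c divides m, so m = c. d divides m and m > 0, hence d ≤ m. d = n, so n ≤ m. Since m = c, n ≤ c. Then n + s ≤ c + s. Then n + s + f ≤ c + s + f.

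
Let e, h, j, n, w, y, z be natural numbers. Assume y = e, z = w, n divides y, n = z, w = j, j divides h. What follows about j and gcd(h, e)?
j divides gcd(h, e)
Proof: z = w and w = j, therefore z = j. n = z and n divides y, therefore z divides y. Since y = e, z divides e. Since z = j, j divides e. j divides h, so j divides gcd(h, e).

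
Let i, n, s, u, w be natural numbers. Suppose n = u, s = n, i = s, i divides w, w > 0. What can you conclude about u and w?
u ≤ w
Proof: Because i = s and s = n, i = n. n = u, so i = u. i divides w and w > 0, hence i ≤ w. Since i = u, u ≤ w.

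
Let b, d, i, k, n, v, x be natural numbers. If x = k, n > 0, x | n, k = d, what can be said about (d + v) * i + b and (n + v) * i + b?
(d + v) * i + b ≤ (n + v) * i + b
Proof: x = k and k = d, so x = d. Since x | n, d | n. Since n > 0, d ≤ n. Then d + v ≤ n + v. Then (d + v) * i ≤ (n + v) * i. Then (d + v) * i + b ≤ (n + v) * i + b.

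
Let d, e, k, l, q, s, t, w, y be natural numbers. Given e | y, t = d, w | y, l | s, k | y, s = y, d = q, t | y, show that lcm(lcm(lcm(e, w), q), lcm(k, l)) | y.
e | y and w | y, so lcm(e, w) | y. Since t = d and d = q, t = q. t | y, so q | y. Since lcm(e, w) | y, lcm(lcm(e, w), q) | y. Since s = y and l | s, l | y. k | y, so lcm(k, l) | y. Since lcm(lcm(e, w), q) | y, lcm(lcm(lcm(e, w), q), lcm(k, l)) | y.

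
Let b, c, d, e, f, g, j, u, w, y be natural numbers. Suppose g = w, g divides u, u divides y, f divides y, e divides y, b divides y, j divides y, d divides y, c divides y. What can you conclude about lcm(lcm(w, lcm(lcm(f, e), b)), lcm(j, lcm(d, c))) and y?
lcm(lcm(w, lcm(lcm(f, e), b)), lcm(j, lcm(d, c))) divides y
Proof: g divides u and u divides y, thus g divides y. g = w, so w divides y. Because f divides y and e divides y, lcm(f, e) divides y. Since b divides y, lcm(lcm(f, e), b) divides y. Since w divides y, lcm(w, lcm(lcm(f, e), b)) divides y. d divides y and c divides y, therefore lcm(d, c) divides y. Since j divides y, lcm(j, lcm(d, c)) divides y. From lcm(w, lcm(lcm(f, e), b)) divides y, lcm(lcm(w, lcm(lcm(f, e), b)), lcm(j, lcm(d, c))) divides y.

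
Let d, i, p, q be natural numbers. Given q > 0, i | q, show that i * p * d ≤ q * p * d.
Since i | q and q > 0, i ≤ q. Then i * p ≤ q * p. Then i * p * d ≤ q * p * d.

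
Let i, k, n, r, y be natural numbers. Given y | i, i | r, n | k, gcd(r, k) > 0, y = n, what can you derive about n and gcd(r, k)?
n ≤ gcd(r, k)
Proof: y | i and i | r, therefore y | r. Since y = n, n | r. n | k, so n | gcd(r, k). Since gcd(r, k) > 0, n ≤ gcd(r, k).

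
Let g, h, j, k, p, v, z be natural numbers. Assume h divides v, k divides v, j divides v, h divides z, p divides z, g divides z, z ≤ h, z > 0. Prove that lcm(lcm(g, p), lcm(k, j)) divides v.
g divides z and p divides z, therefore lcm(g, p) divides z. Since h divides z and z > 0, h ≤ z. z ≤ h, so h = z. h divides v, so z divides v. Because lcm(g, p) divides z, lcm(g, p) divides v. k divides v and j divides v, hence lcm(k, j) divides v. lcm(g, p) divides v, so lcm(lcm(g, p), lcm(k, j)) divides v.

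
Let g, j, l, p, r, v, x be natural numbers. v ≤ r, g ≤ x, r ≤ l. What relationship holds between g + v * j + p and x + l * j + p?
g + v * j + p ≤ x + l * j + p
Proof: v ≤ r and r ≤ l, therefore v ≤ l. By multiplying by a non-negative, v * j ≤ l * j. Then v * j + p ≤ l * j + p. Since g ≤ x, g + v * j + p ≤ x + l * j + p.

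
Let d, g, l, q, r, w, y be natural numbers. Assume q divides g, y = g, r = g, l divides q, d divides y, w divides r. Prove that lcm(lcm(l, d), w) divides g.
l divides q and q divides g, hence l divides g. Because y = g and d divides y, d divides g. Since l divides g, lcm(l, d) divides g. Since r = g and w divides r, w divides g. lcm(l, d) divides g, so lcm(lcm(l, d), w) divides g.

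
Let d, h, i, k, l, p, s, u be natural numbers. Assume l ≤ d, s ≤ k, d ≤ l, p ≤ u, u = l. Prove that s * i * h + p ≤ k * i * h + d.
s ≤ k, thus s * i ≤ k * i. Then s * i * h ≤ k * i * h. l ≤ d and d ≤ l, therefore l = d. Since u = l, u = d. Since p ≤ u, p ≤ d. Since s * i * h ≤ k * i * h, s * i * h + p ≤ k * i * h + d.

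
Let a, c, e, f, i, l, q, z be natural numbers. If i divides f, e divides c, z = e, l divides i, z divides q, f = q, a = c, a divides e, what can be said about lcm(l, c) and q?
lcm(l, c) divides q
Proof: f = q and i divides f, hence i divides q. l divides i, so l divides q. Since a = c and a divides e, c divides e. Since e divides c, e = c. From z = e, z = c. Since z divides q, c divides q. Since l divides q, lcm(l, c) divides q.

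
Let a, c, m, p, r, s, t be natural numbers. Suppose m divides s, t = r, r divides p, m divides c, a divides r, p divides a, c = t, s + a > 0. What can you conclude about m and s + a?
m ≤ s + a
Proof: r divides p and p divides a, therefore r divides a. Since a divides r, r = a. Since t = r, t = a. Since c = t and m divides c, m divides t. t = a, so m divides a. Since m divides s, m divides s + a. Since s + a > 0, m ≤ s + a.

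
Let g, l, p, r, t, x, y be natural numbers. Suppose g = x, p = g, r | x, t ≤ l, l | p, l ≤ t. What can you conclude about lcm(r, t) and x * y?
lcm(r, t) | x * y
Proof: p = g and g = x, therefore p = x. Because l ≤ t and t ≤ l, l = t. l | p, so t | p. Since p = x, t | x. Since r | x, lcm(r, t) | x. Then lcm(r, t) | x * y.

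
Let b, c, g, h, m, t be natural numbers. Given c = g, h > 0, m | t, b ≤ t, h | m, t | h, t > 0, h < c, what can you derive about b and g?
b < g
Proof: h | m and m | t, thus h | t. Since t > 0, h ≤ t. From t | h and h > 0, t ≤ h. Since h ≤ t, h = t. c = g and h < c, therefore h < g. h = t, so t < g. From b ≤ t, b < g.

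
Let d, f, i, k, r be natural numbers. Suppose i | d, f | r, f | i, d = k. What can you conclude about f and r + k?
f | r + k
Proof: d = k and i | d, hence i | k. f | i, so f | k. Since f | r, f | r + k.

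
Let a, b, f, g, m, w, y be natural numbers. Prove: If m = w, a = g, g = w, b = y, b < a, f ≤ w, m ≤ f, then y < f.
From m = w and m ≤ f, w ≤ f. f ≤ w, so w = f. a = g and g = w, so a = w. Because b = y and b < a, y < a. Since a = w, y < w. w = f, so y < f.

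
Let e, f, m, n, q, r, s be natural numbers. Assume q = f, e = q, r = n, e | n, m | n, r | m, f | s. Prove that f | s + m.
r = n and r | m, therefore n | m. m | n, so n = m. e = q and q = f, thus e = f. From e | n, f | n. n = m, so f | m. Because f | s, f | s + m.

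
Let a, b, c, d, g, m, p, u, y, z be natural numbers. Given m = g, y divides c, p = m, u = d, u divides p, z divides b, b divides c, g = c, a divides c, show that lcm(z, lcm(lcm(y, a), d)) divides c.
Since z divides b and b divides c, z divides c. y divides c and a divides c, thus lcm(y, a) divides c. Since p = m and m = g, p = g. u = d and u divides p, so d divides p. Since p = g, d divides g. Because g = c, d divides c. lcm(y, a) divides c, so lcm(lcm(y, a), d) divides c. z divides c, so lcm(z, lcm(lcm(y, a), d)) divides c.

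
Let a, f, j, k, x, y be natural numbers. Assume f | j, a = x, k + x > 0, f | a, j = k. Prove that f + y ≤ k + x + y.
j = k and f | j, therefore f | k. From a = x and f | a, f | x. Since f | k, f | k + x. From k + x > 0, f ≤ k + x. Then f + y ≤ k + x + y.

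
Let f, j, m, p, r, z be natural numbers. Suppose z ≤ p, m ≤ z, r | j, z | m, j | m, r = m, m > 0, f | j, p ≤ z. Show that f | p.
r = m and r | j, therefore m | j. Since j | m, j = m. z | m and m > 0, thus z ≤ m. m ≤ z, so m = z. Because j = m, j = z. From z ≤ p and p ≤ z, z = p. j = z, so j = p. Since f | j, f | p.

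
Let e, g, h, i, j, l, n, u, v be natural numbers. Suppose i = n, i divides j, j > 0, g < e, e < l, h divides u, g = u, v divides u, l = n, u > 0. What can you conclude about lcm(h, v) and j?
lcm(h, v) < j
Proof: From h divides u and v divides u, lcm(h, v) divides u. From u > 0, lcm(h, v) ≤ u. g = u and g < e, thus u < e. Because l = n and e < l, e < n. Since i = n and i divides j, n divides j. j > 0, so n ≤ j. Since e < n, e < j. From u < e, u < j. From lcm(h, v) ≤ u, lcm(h, v) < j.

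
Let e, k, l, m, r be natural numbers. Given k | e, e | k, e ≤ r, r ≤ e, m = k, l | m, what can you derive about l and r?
l | r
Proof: From k | e and e | k, k = e. Since e ≤ r and r ≤ e, e = r. Since k = e, k = r. Because m = k and l | m, l | k. Since k = r, l | r.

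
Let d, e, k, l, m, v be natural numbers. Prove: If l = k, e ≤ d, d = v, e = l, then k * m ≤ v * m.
e = l and l = k, thus e = k. d = v and e ≤ d, hence e ≤ v. e = k, so k ≤ v. By multiplying by a non-negative, k * m ≤ v * m.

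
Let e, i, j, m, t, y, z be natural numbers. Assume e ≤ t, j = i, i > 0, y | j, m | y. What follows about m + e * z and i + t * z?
m + e * z ≤ i + t * z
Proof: j = i and y | j, therefore y | i. Because m | y, m | i. i > 0, so m ≤ i. e ≤ t, so e * z ≤ t * z. Since m ≤ i, m + e * z ≤ i + t * z.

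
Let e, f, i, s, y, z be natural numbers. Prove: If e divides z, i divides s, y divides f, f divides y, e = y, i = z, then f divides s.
y divides f and f divides y, therefore y = f. e = y, so e = f. e divides z, so f divides z. Because i = z and i divides s, z divides s. f divides z, so f divides s.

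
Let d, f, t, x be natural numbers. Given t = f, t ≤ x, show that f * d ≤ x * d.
t = f and t ≤ x, so f ≤ x. By multiplying by a non-negative, f * d ≤ x * d.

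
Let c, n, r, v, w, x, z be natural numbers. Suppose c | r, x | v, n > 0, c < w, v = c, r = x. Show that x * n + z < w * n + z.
r = x and c | r, therefore c | x. Since v = c and x | v, x | c. Since c | x, c = x. Since c < w, x < w. Since n > 0, x * n < w * n. Then x * n + z < w * n + z.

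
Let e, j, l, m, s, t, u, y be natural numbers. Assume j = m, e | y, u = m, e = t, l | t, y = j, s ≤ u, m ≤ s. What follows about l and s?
l | s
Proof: y = j and j = m, thus y = m. From u = m and s ≤ u, s ≤ m. Since m ≤ s, m = s. y = m, so y = s. Since e = t and e | y, t | y. Since l | t, l | y. From y = s, l | s.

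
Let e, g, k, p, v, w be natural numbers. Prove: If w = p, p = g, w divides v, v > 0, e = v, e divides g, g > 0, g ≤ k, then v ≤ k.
w = p and p = g, thus w = g. Because w divides v, g divides v. Because v > 0, g ≤ v. Since e = v and e divides g, v divides g. g > 0, so v ≤ g. Since g ≤ v, g = v. Since g ≤ k, v ≤ k.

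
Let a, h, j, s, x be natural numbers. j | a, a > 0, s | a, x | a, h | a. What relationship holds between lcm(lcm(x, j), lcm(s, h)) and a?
lcm(lcm(x, j), lcm(s, h)) ≤ a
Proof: From x | a and j | a, lcm(x, j) | a. Since s | a and h | a, lcm(s, h) | a. lcm(x, j) | a, so lcm(lcm(x, j), lcm(s, h)) | a. a > 0, so lcm(lcm(x, j), lcm(s, h)) ≤ a.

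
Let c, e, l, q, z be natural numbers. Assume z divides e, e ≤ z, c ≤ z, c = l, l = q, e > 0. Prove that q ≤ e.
z divides e and e > 0, thus z ≤ e. Since e ≤ z, z = e. c = l and l = q, therefore c = q. c ≤ z, so q ≤ z. Since z = e, q ≤ e.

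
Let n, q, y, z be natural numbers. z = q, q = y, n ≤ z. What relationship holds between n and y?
n ≤ y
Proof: z = q and n ≤ z, hence n ≤ q. q = y, so n ≤ y.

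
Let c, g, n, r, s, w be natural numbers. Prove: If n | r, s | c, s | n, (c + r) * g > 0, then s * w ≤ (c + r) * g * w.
Because s | n and n | r, s | r. Because s | c, s | c + r. Then s | (c + r) * g. (c + r) * g > 0, so s ≤ (c + r) * g. Then s * w ≤ (c + r) * g * w.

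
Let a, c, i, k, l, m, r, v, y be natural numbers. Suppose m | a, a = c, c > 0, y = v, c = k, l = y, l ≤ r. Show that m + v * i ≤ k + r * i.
Because a = c and m | a, m | c. Since c > 0, m ≤ c. c = k, so m ≤ k. l = y and y = v, so l = v. Since l ≤ r, v ≤ r. Then v * i ≤ r * i. m ≤ k, so m + v * i ≤ k + r * i.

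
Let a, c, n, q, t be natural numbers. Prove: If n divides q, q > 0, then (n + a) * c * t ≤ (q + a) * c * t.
From n divides q and q > 0, n ≤ q. Then n + a ≤ q + a. By multiplying by a non-negative, (n + a) * c ≤ (q + a) * c. By multiplying by a non-negative, (n + a) * c * t ≤ (q + a) * c * t.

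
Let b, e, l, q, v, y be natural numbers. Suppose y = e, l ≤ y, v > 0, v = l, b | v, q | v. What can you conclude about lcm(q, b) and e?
lcm(q, b) ≤ e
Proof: Since q | v and b | v, lcm(q, b) | v. Since v > 0, lcm(q, b) ≤ v. v = l, so lcm(q, b) ≤ l. Since l ≤ y, lcm(q, b) ≤ y. Since y = e, lcm(q, b) ≤ e.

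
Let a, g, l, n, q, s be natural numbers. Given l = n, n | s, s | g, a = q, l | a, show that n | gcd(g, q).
n | s and s | g, hence n | g. l = n and l | a, hence n | a. a = q, so n | q. n | g, so n | gcd(g, q).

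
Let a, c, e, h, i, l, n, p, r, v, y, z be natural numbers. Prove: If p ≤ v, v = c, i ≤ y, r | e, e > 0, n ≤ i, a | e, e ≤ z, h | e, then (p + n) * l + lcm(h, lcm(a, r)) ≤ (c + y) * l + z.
v = c and p ≤ v, therefore p ≤ c. Since n ≤ i and i ≤ y, n ≤ y. Because p ≤ c, p + n ≤ c + y. Then (p + n) * l ≤ (c + y) * l. Since a | e and r | e, lcm(a, r) | e. h | e, so lcm(h, lcm(a, r)) | e. Since e > 0, lcm(h, lcm(a, r)) ≤ e. e ≤ z, so lcm(h, lcm(a, r)) ≤ z. (p + n) * l ≤ (c + y) * l, so (p + n) * l + lcm(h, lcm(a, r)) ≤ (c + y) * l + z.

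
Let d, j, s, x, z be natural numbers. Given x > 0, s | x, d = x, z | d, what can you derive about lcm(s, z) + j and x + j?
lcm(s, z) + j ≤ x + j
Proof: Because d = x and z | d, z | x. Because s | x, lcm(s, z) | x. Since x > 0, lcm(s, z) ≤ x. Then lcm(s, z) + j ≤ x + j.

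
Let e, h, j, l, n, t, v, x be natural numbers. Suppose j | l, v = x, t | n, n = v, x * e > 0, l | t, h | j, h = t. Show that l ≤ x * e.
Since h | j and j | l, h | l. Since h = t, t | l. Since l | t, t = l. n = v and t | n, therefore t | v. v = x, so t | x. t = l, so l | x. Then l | x * e. x * e > 0, so l ≤ x * e.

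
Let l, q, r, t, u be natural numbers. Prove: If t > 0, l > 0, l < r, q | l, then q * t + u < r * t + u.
From q | l and l > 0, q ≤ l. l < r, so q < r. Since t > 0, q * t < r * t. Then q * t + u < r * t + u.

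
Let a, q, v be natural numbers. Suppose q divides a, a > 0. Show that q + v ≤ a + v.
q divides a and a > 0, hence q ≤ a. Then q + v ≤ a + v.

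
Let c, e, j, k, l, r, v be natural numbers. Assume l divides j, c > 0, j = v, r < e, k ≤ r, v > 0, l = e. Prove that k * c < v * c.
k ≤ r and r < e, so k < e. j = v and l divides j, so l divides v. Since l = e, e divides v. From v > 0, e ≤ v. k < e, so k < v. Using c > 0, by multiplying by a positive, k * c < v * c.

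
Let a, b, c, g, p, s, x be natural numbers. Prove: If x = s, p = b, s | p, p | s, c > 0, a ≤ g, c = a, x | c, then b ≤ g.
Since s | p and p | s, s = p. p = b, so s = b. x = s and x | c, thus s | c. Because s = b, b | c. Since c > 0, b ≤ c. From c = a, b ≤ a. a ≤ g, so b ≤ g.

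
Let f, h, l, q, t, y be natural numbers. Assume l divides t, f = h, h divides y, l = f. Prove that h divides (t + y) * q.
l = f and f = h, hence l = h. l divides t, so h divides t. Since h divides y, h divides t + y. Then h divides (t + y) * q.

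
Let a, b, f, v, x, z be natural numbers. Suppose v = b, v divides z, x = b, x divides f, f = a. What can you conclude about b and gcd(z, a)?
b divides gcd(z, a)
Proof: v = b and v divides z, thus b divides z. x = b and x divides f, thus b divides f. Since f = a, b divides a. From b divides z, b divides gcd(z, a).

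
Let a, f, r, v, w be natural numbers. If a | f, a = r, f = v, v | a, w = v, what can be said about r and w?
r = w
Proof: Since f = v and a | f, a | v. v | a, so v = a. Since w = v, w = a. a = r, so w = r. Then r = w.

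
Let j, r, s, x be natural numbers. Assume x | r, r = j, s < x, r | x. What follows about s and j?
s < j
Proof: x | r and r | x, therefore x = r. Since r = j, x = j. Since s < x, s < j.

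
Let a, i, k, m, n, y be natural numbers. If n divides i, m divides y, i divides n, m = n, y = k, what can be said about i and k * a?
i divides k * a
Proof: Since n divides i and i divides n, n = i. m = n and m divides y, so n divides y. Since n = i, i divides y. From y = k, i divides k. Then i divides k * a.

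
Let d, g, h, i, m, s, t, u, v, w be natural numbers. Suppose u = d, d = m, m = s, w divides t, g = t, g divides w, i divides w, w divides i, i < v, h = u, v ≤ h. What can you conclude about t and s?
t < s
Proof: u = d and d = m, thus u = m. Since m = s, u = s. g = t and g divides w, thus t divides w. w divides t, so w = t. From i divides w and w divides i, i = w. Since i < v, w < v. Since w = t, t < v. From h = u and v ≤ h, v ≤ u. Since t < v, t < u. Since u = s, t < s.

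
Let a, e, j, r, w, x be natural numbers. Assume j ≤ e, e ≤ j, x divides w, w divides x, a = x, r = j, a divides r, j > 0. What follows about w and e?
w ≤ e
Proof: Since j ≤ e and e ≤ j, j = e. Because x divides w and w divides x, x = w. From r = j and a divides r, a divides j. Since a = x, x divides j. From x = w, w divides j. j > 0, so w ≤ j. j = e, so w ≤ e.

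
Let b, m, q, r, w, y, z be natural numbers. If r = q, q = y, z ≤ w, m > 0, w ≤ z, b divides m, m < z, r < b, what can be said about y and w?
y < w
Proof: r = q and q = y, hence r = y. Since b divides m and m > 0, b ≤ m. r < b, so r < m. z ≤ w and w ≤ z, therefore z = w. Since m < z, m < w. Since r < m, r < w. Since r = y, y < w.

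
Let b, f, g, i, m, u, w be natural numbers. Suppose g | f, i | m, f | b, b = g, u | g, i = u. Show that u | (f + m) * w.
Since b = g and f | b, f | g. g | f, so g = f. u | g, so u | f. i = u and i | m, hence u | m. u | f, so u | f + m. Then u | (f + m) * w.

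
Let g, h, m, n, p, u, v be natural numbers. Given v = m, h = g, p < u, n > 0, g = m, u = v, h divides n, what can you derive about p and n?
p < n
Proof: u = v and v = m, thus u = m. Because p < u, p < m. h = g and g = m, hence h = m. Since h divides n, m divides n. n > 0, so m ≤ n. Since p < m, p < n.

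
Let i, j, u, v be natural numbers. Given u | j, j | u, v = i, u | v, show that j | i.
u | j and j | u, therefore u = j. Since v = i and u | v, u | i. u = j, so j | i.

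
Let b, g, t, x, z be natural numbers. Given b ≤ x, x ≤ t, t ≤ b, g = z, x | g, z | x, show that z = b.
Since x ≤ t and t ≤ b, x ≤ b. Since b ≤ x, b = x. g = z and x | g, thus x | z. From z | x, x = z. Because b = x, b = z. Then z = b.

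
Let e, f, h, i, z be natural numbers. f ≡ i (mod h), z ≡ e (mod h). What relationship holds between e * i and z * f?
e * i ≡ z * f (mod h)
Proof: z ≡ e (mod h) and f ≡ i (mod h), therefore z * f ≡ e * i (mod h). Then e * i ≡ z * f (mod h).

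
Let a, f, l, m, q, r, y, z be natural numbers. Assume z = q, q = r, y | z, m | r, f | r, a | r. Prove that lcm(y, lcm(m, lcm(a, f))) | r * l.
z = q and q = r, so z = r. y | z, so y | r. From a | r and f | r, lcm(a, f) | r. Since m | r, lcm(m, lcm(a, f)) | r. y | r, so lcm(y, lcm(m, lcm(a, f))) | r. Then lcm(y, lcm(m, lcm(a, f))) | r * l.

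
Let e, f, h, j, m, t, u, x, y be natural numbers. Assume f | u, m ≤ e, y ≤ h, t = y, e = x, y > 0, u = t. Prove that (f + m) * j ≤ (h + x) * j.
u = t and t = y, so u = y. Since f | u, f | y. Because y > 0, f ≤ y. Since y ≤ h, f ≤ h. Since e = x and m ≤ e, m ≤ x. Since f ≤ h, f + m ≤ h + x. Then (f + m) * j ≤ (h + x) * j.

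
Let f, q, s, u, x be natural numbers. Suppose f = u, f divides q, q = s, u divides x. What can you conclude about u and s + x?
u divides s + x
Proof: q = s and f divides q, so f divides s. f = u, so u divides s. u divides x, so u divides s + x.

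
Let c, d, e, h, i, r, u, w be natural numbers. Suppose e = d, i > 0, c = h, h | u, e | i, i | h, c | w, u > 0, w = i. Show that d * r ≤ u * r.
w = i and c | w, so c | i. Since c = h, h | i. Because i | h, i = h. e | i and i > 0, thus e ≤ i. Since i = h, e ≤ h. Since e = d, d ≤ h. h | u and u > 0, hence h ≤ u. Since d ≤ h, d ≤ u. Then d * r ≤ u * r.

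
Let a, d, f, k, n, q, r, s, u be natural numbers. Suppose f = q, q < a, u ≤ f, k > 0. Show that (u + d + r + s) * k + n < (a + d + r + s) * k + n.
f = q and u ≤ f, therefore u ≤ q. q < a, so u < a. Then u + d < a + d. Then u + d + r < a + d + r. Then u + d + r + s < a + d + r + s. k > 0, so (u + d + r + s) * k < (a + d + r + s) * k. Then (u + d + r + s) * k + n < (a + d + r + s) * k + n.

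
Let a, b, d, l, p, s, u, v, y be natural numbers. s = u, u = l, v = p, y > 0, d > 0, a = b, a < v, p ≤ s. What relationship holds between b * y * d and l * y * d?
b * y * d < l * y * d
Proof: Since s = u and u = l, s = l. Because v = p and a < v, a < p. a = b, so b < p. Since p ≤ s, b < s. s = l, so b < l. Combining with y > 0, by multiplying by a positive, b * y < l * y. Combining with d > 0, by multiplying by a positive, b * y * d < l * y * d.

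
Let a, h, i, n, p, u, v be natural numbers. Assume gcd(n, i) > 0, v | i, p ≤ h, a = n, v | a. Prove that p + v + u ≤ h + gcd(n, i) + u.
Since a = n and v | a, v | n. v | i, so v | gcd(n, i). gcd(n, i) > 0, so v ≤ gcd(n, i). Then v + u ≤ gcd(n, i) + u. Since p ≤ h, p + v + u ≤ h + gcd(n, i) + u.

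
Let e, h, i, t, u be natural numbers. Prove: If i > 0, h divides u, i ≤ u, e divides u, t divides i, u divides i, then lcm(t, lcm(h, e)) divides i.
u divides i and i > 0, hence u ≤ i. Since i ≤ u, u = i. h divides u and e divides u, thus lcm(h, e) divides u. u = i, so lcm(h, e) divides i. t divides i, so lcm(t, lcm(h, e)) divides i.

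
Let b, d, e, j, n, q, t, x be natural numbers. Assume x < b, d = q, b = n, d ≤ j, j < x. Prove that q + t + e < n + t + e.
d = q and d ≤ j, thus q ≤ j. Because b = n and x < b, x < n. j < x, so j < n. q ≤ j, so q < n. Then q + t < n + t. Then q + t + e < n + t + e.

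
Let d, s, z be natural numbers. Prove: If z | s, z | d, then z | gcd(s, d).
z | s and z | d. Because common divisors divide the gcd, z | gcd(s, d).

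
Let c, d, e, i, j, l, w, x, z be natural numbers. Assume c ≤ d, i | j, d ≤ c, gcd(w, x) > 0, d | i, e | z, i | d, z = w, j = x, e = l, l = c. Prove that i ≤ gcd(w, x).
From c ≤ d and d ≤ c, c = d. Because d | i and i | d, d = i. c = d, so c = i. From e = l and l = c, e = c. Since e | z, c | z. c = i, so i | z. z = w, so i | w. From j = x and i | j, i | x. Since i | w, i | gcd(w, x). Because gcd(w, x) > 0, i ≤ gcd(w, x).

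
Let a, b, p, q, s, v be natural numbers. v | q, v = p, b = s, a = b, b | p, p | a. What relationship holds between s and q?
s | q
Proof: Since a = b and p | a, p | b. Since b | p, p = b. Since v = p, v = b. Since v | q, b | q. Since b = s, s | q.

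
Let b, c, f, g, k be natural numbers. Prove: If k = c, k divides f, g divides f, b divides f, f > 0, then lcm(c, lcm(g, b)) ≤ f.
Since k = c and k divides f, c divides f. g divides f and b divides f, hence lcm(g, b) divides f. c divides f, so lcm(c, lcm(g, b)) divides f. f > 0, so lcm(c, lcm(g, b)) ≤ f.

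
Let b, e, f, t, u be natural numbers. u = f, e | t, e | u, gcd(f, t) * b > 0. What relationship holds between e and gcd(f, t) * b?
e ≤ gcd(f, t) * b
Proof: u = f and e | u, hence e | f. e | t, so e | gcd(f, t). Then e | gcd(f, t) * b. Since gcd(f, t) * b > 0, e ≤ gcd(f, t) * b.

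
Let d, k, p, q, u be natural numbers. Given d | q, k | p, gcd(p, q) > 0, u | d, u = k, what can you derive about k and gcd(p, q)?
k ≤ gcd(p, q)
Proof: From u = k and u | d, k | d. Since d | q, k | q. k | p, so k | gcd(p, q). From gcd(p, q) > 0, k ≤ gcd(p, q).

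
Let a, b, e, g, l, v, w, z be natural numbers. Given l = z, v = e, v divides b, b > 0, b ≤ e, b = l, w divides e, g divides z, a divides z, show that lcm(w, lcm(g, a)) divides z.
From v = e and v divides b, e divides b. Since b > 0, e ≤ b. b ≤ e, so e = b. b = l, so e = l. Since w divides e, w divides l. From l = z, w divides z. g divides z and a divides z, thus lcm(g, a) divides z. Since w divides z, lcm(w, lcm(g, a)) divides z.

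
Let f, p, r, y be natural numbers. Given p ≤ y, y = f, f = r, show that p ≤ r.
y = f and f = r, hence y = r. p ≤ y, so p ≤ r.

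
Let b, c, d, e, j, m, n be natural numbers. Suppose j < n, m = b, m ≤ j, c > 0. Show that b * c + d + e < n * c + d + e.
From m ≤ j and j < n, m < n. Since m = b, b < n. Since c > 0, b * c < n * c. Then b * c + d < n * c + d. Then b * c + d + e < n * c + d + e.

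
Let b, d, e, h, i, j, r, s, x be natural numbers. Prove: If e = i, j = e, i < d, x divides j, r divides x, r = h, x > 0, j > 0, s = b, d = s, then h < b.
From j = e and e = i, j = i. Since r = h and r divides x, h divides x. x > 0, so h ≤ x. Since x divides j and j > 0, x ≤ j. h ≤ x, so h ≤ j. j = i, so h ≤ i. Because d = s and s = b, d = b. Since i < d, i < b. h ≤ i, so h < b.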